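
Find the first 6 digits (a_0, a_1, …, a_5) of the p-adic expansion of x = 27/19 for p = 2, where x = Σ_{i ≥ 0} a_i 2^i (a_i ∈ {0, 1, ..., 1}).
(a_0, …, a_5) = (1, 0, 0, 1, 1, 0)

v_2(27/19) = 0 (numerator and denominator both coprime to 2), so x ∈ ℤ_2^×. Compute digits iteratively via a_i = x_i mod 2, x_{i+1} = (x_i − a_i)/2, with x_0 = x:
  x_0 = 27/19;  a_0 = 1;  x_1 = (x_0 − 1)/2 = 4/19
  x_1 = 4/19;  a_1 = 0;  x_2 = (x_1 − 0)/2 = 2/19
  x_2 = 2/19;  a_2 = 0;  x_3 = (x_2 − 0)/2 = 1/19
  x_3 = 1/19;  a_3 = 1;  x_4 = (x_3 − 1)/2 = -9/19
  x_4 = -9/19;  a_4 = 1;  x_5 = (x_4 − 1)/2 = -14/19
  x_5 = -14/19;  a_5 = 0;  x_6 = (x_5 − 0)/2 = -7/19
Digits: (1, 0, 0, 1, 1, 0).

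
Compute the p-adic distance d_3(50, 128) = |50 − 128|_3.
d_3(50, 128) = 1/3

Step 1 — x − y = 50 − 128 = -78. Step 2 — v_3(-78) = 1 (factor: -78 = −(3^1 · 26); the sign does not affect v_p). Step 3 — |x − y|_3 = 3^{-1} = 1/3.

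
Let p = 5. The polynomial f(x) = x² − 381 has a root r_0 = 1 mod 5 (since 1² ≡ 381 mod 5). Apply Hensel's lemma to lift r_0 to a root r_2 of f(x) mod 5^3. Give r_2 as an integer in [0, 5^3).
r_2 = 16 (mod 125)

Hensel's recurrence: r_{i+1} = r_i − f(r_i)·(f′(r_i))^{-1} mod 5^{i+2}, with f′(x) = 2x. Iterate:
  r_0 = 1 (mod 5)
  r_1 = 16 (mod 25)
  r_2 = 16 (mod 125)
Final: r_2 = 16, and one checks f(r_2) ≡ 0 mod 5^3.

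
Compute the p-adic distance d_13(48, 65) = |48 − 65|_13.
d_13(48, 65) = 1

Step 1 — x − y = 48 − 65 = -17. Step 2 — v_13(-17) = 0 (factor: -17 = −(13^0 · 17); the sign does not affect v_p). Step 3 — |x − y|_13 = 13^{0} = 1.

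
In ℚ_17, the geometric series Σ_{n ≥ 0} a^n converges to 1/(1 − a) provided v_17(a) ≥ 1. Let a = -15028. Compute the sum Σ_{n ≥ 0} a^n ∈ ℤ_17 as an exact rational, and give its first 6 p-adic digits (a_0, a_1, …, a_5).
Σ a^n = 1/(1 − a) = 1/15029;  first 6 digits = (1, 0, 16, 13, 0, 6)

v_17(a) = 2 ≥ 1, so the series converges in ℤ_17 to 1/(1 − a) = 1/(1 − (-15028)) = 1/15029. Expand this rational in ℤ_17: compute digits iteratively via d_i = x_i mod 17, x_{i+1} = (x_i − d_i)/17. The first 6 digits are (1, 0, 16, 13, 0, 6).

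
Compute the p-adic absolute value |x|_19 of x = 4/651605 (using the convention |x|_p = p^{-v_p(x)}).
|4/651605|_19 = 130321

Step 1 — compute v_19(x) by factoring powers of 19 out of the numerator and denominator: v_19(4/651605) = -4. Step 2 — apply |x|_p = p^{-v_p(x)} = 19^{4} = 130321.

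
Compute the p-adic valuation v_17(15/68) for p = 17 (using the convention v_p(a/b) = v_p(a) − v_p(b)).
v_17(15/68) = -1

Factor powers of 17 from the numerator and denominator of the reduced fraction: 15 = 17^0 · 15 and 68 = 17^1 · 4. Apply v_p(a/b) = v_p(a) − v_p(b): v_17(15/68) = 0 − 1 = -1.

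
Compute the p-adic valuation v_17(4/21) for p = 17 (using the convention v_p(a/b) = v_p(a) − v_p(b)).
v_17(4/21) = 0

Factor powers of 17 from the numerator and denominator of the reduced fraction: 4 = 17^0 · 4 and 21 = 17^0 · 21. Apply v_p(a/b) = v_p(a) − v_p(b): v_17(4/21) = 0 − 0 = 0.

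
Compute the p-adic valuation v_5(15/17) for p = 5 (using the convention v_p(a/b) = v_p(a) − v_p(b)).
v_5(15/17) = 1

Factor powers of 5 from the numerator and denominator of the reduced fraction: 15 = 5^1 · 3 and 17 = 5^0 · 17. Apply v_p(a/b) = v_p(a) − v_p(b): v_5(15/17) = 1 − 0 = 1.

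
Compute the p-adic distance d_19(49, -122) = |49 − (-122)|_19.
d_19(49, -122) = 1/19

Step 1 — x − y = 49 − (-122) = 171. Step 2 — v_19(171) = 1 (factor: 171 = (19^1 · 9); the sign does not affect v_p). Step 3 — |x − y|_19 = 19^{-1} = 1/19.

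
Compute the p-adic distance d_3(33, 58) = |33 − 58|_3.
d_3(33, 58) = 1

Step 1 — x − y = 33 − 58 = -25. Step 2 — v_3(-25) = 0 (factor: -25 = −(3^0 · 25); the sign does not affect v_p). Step 3 — |x − y|_3 = 3^{0} = 1.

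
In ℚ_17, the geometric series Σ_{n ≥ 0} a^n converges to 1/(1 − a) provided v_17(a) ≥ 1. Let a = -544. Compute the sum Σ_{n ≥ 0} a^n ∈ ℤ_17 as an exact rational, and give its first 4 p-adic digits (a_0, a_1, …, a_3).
Σ a^n = 1/(1 − a) = 1/545;  first 4 digits = (1, 2, 2, 0)

v_17(a) = 1 ≥ 1, so the series converges in ℤ_17 to 1/(1 − a) = 1/(1 − (-544)) = 1/545. Expand this rational in ℤ_17: compute digits iteratively via d_i = x_i mod 17, x_{i+1} = (x_i − d_i)/17. The first 4 digits are (1, 2, 2, 0).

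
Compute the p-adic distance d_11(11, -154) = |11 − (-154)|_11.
d_11(11, -154) = 1/11

Step 1 — x − y = 11 − (-154) = 165. Step 2 — v_11(165) = 1 (factor: 165 = (11^1 · 15); the sign does not affect v_p). Step 3 — |x − y|_11 = 11^{-1} = 1/11.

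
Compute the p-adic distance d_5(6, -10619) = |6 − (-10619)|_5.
d_5(6, -10619) = 1/625

Step 1 — x − y = 6 − (-10619) = 10625. Step 2 — v_5(10625) = 4 (factor: 10625 = (5^4 · 17); the sign does not affect v_p). Step 3 — |x − y|_5 = 5^{-4} = 1/625.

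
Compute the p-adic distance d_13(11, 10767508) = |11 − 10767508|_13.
d_13(11, 10767508) = 1/371293

Step 1 — x − y = 11 − 10767508 = -10767497. Step 2 — v_13(-10767497) = 5 (factor: -10767497 = −(13^5 · 29); the sign does not affect v_p). Step 3 — |x − y|_13 = 13^{-5} = 1/371293.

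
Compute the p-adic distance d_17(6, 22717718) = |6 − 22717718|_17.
d_17(6, 22717718) = 1/1419857

Step 1 — x − y = 6 − 22717718 = -22717712. Step 2 — v_17(-22717712) = 5 (factor: -22717712 = −(17^5 · 16); the sign does not affect v_p). Step 3 — |x − y|_17 = 17^{-5} = 1/1419857.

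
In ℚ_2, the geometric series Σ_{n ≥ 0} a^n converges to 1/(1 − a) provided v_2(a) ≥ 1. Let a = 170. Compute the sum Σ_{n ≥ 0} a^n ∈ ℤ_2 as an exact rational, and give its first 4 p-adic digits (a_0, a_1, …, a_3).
Σ a^n = 1/(1 − a) = -1/169;  first 4 digits = (1, 1, 1, 0)

v_2(a) = 1 ≥ 1, so the series converges in ℤ_2 to 1/(1 − a) = 1/(1 − 170) = -1/169. Expand this rational in ℤ_2: compute digits iteratively via d_i = x_i mod 2, x_{i+1} = (x_i − d_i)/2. The first 4 digits are (1, 1, 1, 0).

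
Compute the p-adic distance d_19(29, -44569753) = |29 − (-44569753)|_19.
d_19(29, -44569753) = 1/2476099

Step 1 — x − y = 29 − (-44569753) = 44569782. Step 2 — v_19(44569782) = 5 (factor: 44569782 = (19^5 · 18); the sign does not affect v_p). Step 3 — |x − y|_19 = 19^{-5} = 1/2476099.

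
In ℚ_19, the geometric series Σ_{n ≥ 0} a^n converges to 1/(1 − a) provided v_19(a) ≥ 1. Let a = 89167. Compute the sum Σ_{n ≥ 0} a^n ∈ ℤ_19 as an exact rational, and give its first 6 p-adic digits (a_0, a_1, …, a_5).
Σ a^n = 1/(1 − a) = -1/89166;  first 6 digits = (1, 0, 0, 13, 0, 0)

v_19(a) = 3 ≥ 1, so the series converges in ℤ_19 to 1/(1 − a) = 1/(1 − 89167) = -1/89166. Expand this rational in ℤ_19: compute digits iteratively via d_i = x_i mod 19, x_{i+1} = (x_i − d_i)/19. The first 6 digits are (1, 0, 0, 13, 0, 0).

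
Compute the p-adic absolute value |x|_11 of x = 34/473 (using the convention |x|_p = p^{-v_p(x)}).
|34/473|_11 = 11

Step 1 — compute v_11(x) by factoring powers of 11 out of the numerator and denominator: v_11(34/473) = -1. Step 2 — apply |x|_p = p^{-v_p(x)} = 11^{1} = 11.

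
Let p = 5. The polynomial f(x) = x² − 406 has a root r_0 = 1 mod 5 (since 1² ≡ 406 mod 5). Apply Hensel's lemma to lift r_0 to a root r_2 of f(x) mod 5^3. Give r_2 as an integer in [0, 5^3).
r_2 = 91 (mod 125)

Hensel's recurrence: r_{i+1} = r_i − f(r_i)·(f′(r_i))^{-1} mod 5^{i+2}, with f′(x) = 2x. Iterate:
  r_0 = 1 (mod 5)
  r_1 = 16 (mod 25)
  r_2 = 91 (mod 125)
Final: r_2 = 91, and one checks f(r_2) ≡ 0 mod 5^3.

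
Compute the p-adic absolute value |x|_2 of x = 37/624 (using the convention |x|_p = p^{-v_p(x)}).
|37/624|_2 = 16

Step 1 — compute v_2(x) by factoring powers of 2 out of the numerator and denominator: v_2(37/624) = -4. Step 2 — apply |x|_p = p^{-v_p(x)} = 2^{4} = 16.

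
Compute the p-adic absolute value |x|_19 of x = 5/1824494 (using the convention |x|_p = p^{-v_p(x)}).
|5/1824494|_19 = 130321

Step 1 — compute v_19(x) by factoring powers of 19 out of the numerator and denominator: v_19(5/1824494) = -4. Step 2 — apply |x|_p = p^{-v_p(x)} = 19^{4} = 130321.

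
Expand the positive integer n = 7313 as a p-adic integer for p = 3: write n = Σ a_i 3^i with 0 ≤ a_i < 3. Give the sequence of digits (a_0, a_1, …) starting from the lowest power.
(a_0, a_1, …) = (2, 1, 2, 0, 0, 0, 1, 0, 1)

Repeated division by 3 gives the digits low-to-high: 7313 = 2 + 1·3^1 + 2·3^2 + 1·3^6 + 1·3^8. Digit sequence: (2, 1, 2, 0, 0, 0, 1, 0, 1).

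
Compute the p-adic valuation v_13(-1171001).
v_13(-1171001) = 4

v_13(n) is the largest exponent k such that 13^k divides n. Factor out: -1171001 = -13^4 · 41. (Sign doesn't affect v_p.) So v_13(-1171001) = 4.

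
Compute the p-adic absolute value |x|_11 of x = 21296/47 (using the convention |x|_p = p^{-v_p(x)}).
|21296/47|_11 = 1/1331

Step 1 — compute v_11(x) by factoring powers of 11 out of the numerator and denominator: v_11(21296/47) = 3. Step 2 — apply |x|_p = p^{-v_p(x)} = 11^{-3} = 1/1331.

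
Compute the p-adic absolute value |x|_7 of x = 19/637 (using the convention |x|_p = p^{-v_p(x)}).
|19/637|_7 = 49

Step 1 — compute v_7(x) by factoring powers of 7 out of the numerator and denominator: v_7(19/637) = -2. Step 2 — apply |x|_p = p^{-v_p(x)} = 7^{2} = 49.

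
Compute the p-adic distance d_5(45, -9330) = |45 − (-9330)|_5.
d_5(45, -9330) = 1/3125

Step 1 — x − y = 45 − (-9330) = 9375. Step 2 — v_5(9375) = 5 (factor: 9375 = (5^5 · 3); the sign does not affect v_p). Step 3 — |x − y|_5 = 5^{-5} = 1/3125.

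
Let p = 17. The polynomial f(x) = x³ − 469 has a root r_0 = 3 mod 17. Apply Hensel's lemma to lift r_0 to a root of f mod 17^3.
r_2 = 3284 (mod 4913)

Hensel: r_{i+1} = r_i − f(r_i)/f′(r_i) mod 17^{i+2}, where f′(x) = 3x². Iterate:
  r_0 = 3 (mod 17)
  r_1 = 105 (mod 289)
  r_2 = 3284 (mod 4913)
Final: r = 3284 with f(r) ≡ 0 mod 17^3.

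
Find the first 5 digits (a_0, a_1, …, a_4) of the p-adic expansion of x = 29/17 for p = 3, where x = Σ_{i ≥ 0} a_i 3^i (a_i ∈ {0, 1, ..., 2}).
(a_0, …, a_4) = (1, 2, 1, 0, 0)

v_3(29/17) = 0 (numerator and denominator both coprime to 3), so x ∈ ℤ_3^×. Compute digits iteratively via a_i = x_i mod 3, x_{i+1} = (x_i − a_i)/3, with x_0 = x:
  x_0 = 29/17;  a_0 = 1;  x_1 = (x_0 − 1)/3 = 4/17
  x_1 = 4/17;  a_1 = 2;  x_2 = (x_1 − 2)/3 = -10/17
  x_2 = -10/17;  a_2 = 1;  x_3 = (x_2 − 1)/3 = -9/17
  x_3 = -9/17;  a_3 = 0;  x_4 = (x_3 − 0)/3 = -3/17
  x_4 = -3/17;  a_4 = 0;  x_5 = (x_4 − 0)/3 = -1/17
Digits: (1, 2, 1, 0, 0).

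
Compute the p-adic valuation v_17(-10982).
v_17(-10982) = 2

v_17(n) is the largest exponent k such that 17^k divides n. Factor out: -10982 = -17^2 · 38. (Sign doesn't affect v_p.) So v_17(-10982) = 2.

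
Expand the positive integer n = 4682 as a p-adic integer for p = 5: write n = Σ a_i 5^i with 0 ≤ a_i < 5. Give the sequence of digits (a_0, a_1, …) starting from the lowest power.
(a_0, a_1, …) = (2, 1, 2, 2, 2, 1)

Repeated division by 5 gives the digits low-to-high: 4682 = 2 + 1·5^1 + 2·5^2 + 2·5^3 + 2·5^4 + 1·5^5. Digit sequence: (2, 1, 2, 2, 2, 1).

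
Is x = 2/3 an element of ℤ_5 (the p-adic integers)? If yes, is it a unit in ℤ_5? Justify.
x ∈ ℤ_5^× (unit); v_5(x) = 0

ℤ_5 = {x ∈ ℚ_5 : v_5(x) ≥ 0} and ℤ_5^× = {x ∈ ℤ_5 : v_5(x) = 0}. Here v_5(2/3) = v_5(num) − v_5(den) = 0; compare against these criteria.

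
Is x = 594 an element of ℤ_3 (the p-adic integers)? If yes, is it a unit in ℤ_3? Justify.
x ∈ ℤ_3 but not a unit; v_3(x) = 3 > 0

ℤ_3 = {x ∈ ℚ_3 : v_3(x) ≥ 0} and ℤ_3^× = {x ∈ ℤ_3 : v_3(x) = 0}. Here v_3(594) = v_3(num) − v_3(den) = 3; compare against these criteria.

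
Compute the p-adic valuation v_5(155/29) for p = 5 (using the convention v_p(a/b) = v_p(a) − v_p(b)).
v_5(155/29) = 1

Factor powers of 5 from the numerator and denominator of the reduced fraction: 155 = 5^1 · 31 and 29 = 5^0 · 29. Apply v_p(a/b) = v_p(a) − v_p(b): v_5(155/29) = 1 − 0 = 1.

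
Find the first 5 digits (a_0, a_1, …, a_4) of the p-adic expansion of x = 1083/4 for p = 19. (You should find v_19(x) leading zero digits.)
(a_0, …, a_4) = (0, 0, 15, 4, 14)

v_19(1083/4) = 2, so a_0 = ... = a_1 = 0. Factor out: x = 19^2 · u with u = 3/4 a unit in ℤ_19. Expand u iteratively via a_{v+i} = u_i mod 19, u_{i+1} = (u_i − a_{v+i})/19:
  u_0 = 3/4;  a_2 = 15;  u_1 = (u_0 − 15)/19 = -3/4
  u_1 = -3/4;  a_3 = 4;  u_2 = (u_1 − 4)/19 = -1/4
  u_2 = -1/4;  a_4 = 14;  u_3 = (u_2 − 14)/19 = -3/4
Digits: (0, 0, 15, 4, 14).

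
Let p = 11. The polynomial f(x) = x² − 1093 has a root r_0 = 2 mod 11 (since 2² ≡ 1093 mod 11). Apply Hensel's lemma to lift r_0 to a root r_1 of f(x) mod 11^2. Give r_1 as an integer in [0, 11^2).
r_1 = 2 (mod 121)

Hensel's recurrence: r_{i+1} = r_i − f(r_i)·(f′(r_i))^{-1} mod 11^{i+2}, with f′(x) = 2x. Iterate:
  r_0 = 2 (mod 11)
  r_1 = 2 (mod 121)
Final: r_1 = 2, and one checks f(r_1) ≡ 0 mod 11^2.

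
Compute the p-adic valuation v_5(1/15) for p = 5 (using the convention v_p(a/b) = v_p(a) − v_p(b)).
v_5(1/15) = -1

Factor powers of 5 from the numerator and denominator of the reduced fraction: 1 = 5^0 · 1 and 15 = 5^1 · 3. Apply v_p(a/b) = v_p(a) − v_p(b): v_5(1/15) = 0 − 1 = -1.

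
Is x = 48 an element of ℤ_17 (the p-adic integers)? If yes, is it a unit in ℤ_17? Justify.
x ∈ ℤ_17^× (unit); v_17(x) = 0

ℤ_17 = {x ∈ ℚ_17 : v_17(x) ≥ 0} and ℤ_17^× = {x ∈ ℤ_17 : v_17(x) = 0}. Here v_17(48) = v_17(num) − v_17(den) = 0; compare against these criteria.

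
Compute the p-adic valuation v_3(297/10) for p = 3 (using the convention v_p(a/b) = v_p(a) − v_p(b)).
v_3(297/10) = 3

Factor powers of 3 from the numerator and denominator of the reduced fraction: 297 = 3^3 · 11 and 10 = 3^0 · 10. Apply v_p(a/b) = v_p(a) − v_p(b): v_3(297/10) = 3 − 0 = 3.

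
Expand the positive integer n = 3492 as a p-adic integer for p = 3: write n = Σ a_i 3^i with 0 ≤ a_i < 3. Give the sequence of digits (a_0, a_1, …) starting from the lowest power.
(a_0, a_1, …) = (0, 0, 1, 0, 1, 2, 1, 1)

Repeated division by 3 gives the digits low-to-high: 3492 = 1·3^2 + 1·3^4 + 2·3^5 + 1·3^6 + 1·3^7. Digit sequence: (0, 0, 1, 0, 1, 2, 1, 1).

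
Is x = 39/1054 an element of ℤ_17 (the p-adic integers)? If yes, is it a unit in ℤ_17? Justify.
x ∉ ℤ_17 (v_17(x) = -1 < 0)

ℤ_17 = {x ∈ ℚ_17 : v_17(x) ≥ 0} and ℤ_17^× = {x ∈ ℤ_17 : v_17(x) = 0}. Here v_17(39/1054) = v_17(num) − v_17(den) = -1; compare against these criteria.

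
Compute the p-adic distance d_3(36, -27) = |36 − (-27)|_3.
d_3(36, -27) = 1/9

Step 1 — x − y = 36 − (-27) = 63. Step 2 — v_3(63) = 2 (factor: 63 = (3^2 · 7); the sign does not affect v_p). Step 3 — |x − y|_3 = 3^{-2} = 1/9.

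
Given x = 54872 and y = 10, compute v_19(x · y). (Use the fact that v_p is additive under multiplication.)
v_19(548720) = 3

v_p(x) = 3 (factor: 54872 = 19^3 · 8); v_p(y) = 0 (factor: 10 = 19^0 · 10). Additivity: v_p(xy) = v_p(x) + v_p(y) = 3 + 0 = 3. (Direct check: xy = 548720 = 19^3 · (80).)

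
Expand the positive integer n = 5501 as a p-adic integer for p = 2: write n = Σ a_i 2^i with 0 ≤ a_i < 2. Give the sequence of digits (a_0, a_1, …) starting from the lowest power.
(a_0, a_1, …) = (1, 0, 1, 1, 1, 1, 1, 0, 1, 0, 1, 0, 1)

Repeated division by 2 gives the digits low-to-high: 5501 = 1 + 1·2^2 + 1·2^3 + 1·2^4 + 1·2^5 + 1·2^6 + 1·2^8 + 1·2^10 + 1·2^12. Digit sequence: (1, 0, 1, 1, 1, 1, 1, 0, 1, 0, 1, 0, 1).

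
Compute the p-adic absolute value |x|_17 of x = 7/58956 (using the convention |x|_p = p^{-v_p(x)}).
|7/58956|_17 = 4913

Step 1 — compute v_17(x) by factoring powers of 17 out of the numerator and denominator: v_17(7/58956) = -3. Step 2 — apply |x|_p = p^{-v_p(x)} = 17^{3} = 4913.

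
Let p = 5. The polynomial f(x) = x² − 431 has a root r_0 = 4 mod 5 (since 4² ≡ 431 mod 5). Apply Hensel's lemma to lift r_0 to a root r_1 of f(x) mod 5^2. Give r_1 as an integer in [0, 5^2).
r_1 = 9 (mod 25)

Hensel's recurrence: r_{i+1} = r_i − f(r_i)·(f′(r_i))^{-1} mod 5^{i+2}, with f′(x) = 2x. Iterate:
  r_0 = 4 (mod 5)
  r_1 = 9 (mod 25)
Final: r_1 = 9, and one checks f(r_1) ≡ 0 mod 5^2.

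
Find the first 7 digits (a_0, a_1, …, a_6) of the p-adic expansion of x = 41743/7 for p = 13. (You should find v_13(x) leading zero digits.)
(a_0, …, a_6) = (0, 0, 0, 12, 3, 9, 3)

v_13(41743/7) = 3, so a_0 = ... = a_2 = 0. Factor out: x = 13^3 · u with u = 19/7 a unit in ℤ_13. Expand u iteratively via a_{v+i} = u_i mod 13, u_{i+1} = (u_i − a_{v+i})/13:
  u_0 = 19/7;  a_3 = 12;  u_1 = (u_0 − 12)/13 = -5/7
  u_1 = -5/7;  a_4 = 3;  u_2 = (u_1 − 3)/13 = -2/7
  u_2 = -2/7;  a_5 = 9;  u_3 = (u_2 − 9)/13 = -5/7
  u_3 = -5/7;  a_6 = 3;  u_4 = (u_3 − 3)/13 = -2/7
Digits: (0, 0, 0, 12, 3, 9, 3).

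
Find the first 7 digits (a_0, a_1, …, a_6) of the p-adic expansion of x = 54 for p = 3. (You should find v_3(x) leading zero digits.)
(a_0, …, a_6) = (0, 0, 0, 2, 0, 0, 0)

v_3(54) = 3, so a_0 = ... = a_2 = 0. Factor out: x = 3^3 · u with u = 2 a unit in ℤ_3. Expand u iteratively via a_{v+i} = u_i mod 3, u_{i+1} = (u_i − a_{v+i})/3:
  u_0 = 2;  a_3 = 2;  u_1 = (u_0 − 2)/3 = 0
  u_1 = 0;  a_4 = 0;  u_2 = (u_1 − 0)/3 = 0
  u_2 = 0;  a_5 = 0;  u_3 = (u_2 − 0)/3 = 0
  u_3 = 0;  a_6 = 0;  u_4 = (u_3 − 0)/3 = 0
Digits: (0, 0, 0, 2, 0, 0, 0).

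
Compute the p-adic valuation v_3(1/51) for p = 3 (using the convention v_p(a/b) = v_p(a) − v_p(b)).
v_3(1/51) = -1

Factor powers of 3 from the numerator and denominator of the reduced fraction: 1 = 3^0 · 1 and 51 = 3^1 · 17. Apply v_p(a/b) = v_p(a) − v_p(b): v_3(1/51) = 0 − 1 = -1.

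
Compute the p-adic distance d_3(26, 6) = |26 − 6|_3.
d_3(26, 6) = 1

Step 1 — x − y = 26 − 6 = 20. Step 2 — v_3(20) = 0 (factor: 20 = (3^0 · 20); the sign does not affect v_p). Step 3 — |x − y|_3 = 3^{0} = 1.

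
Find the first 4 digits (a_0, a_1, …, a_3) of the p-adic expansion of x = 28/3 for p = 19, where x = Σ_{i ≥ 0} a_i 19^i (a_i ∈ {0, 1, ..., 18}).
(a_0, …, a_3) = (3, 13, 12, 12)

v_19(28/3) = 0 (numerator and denominator both coprime to 19), so x ∈ ℤ_19^×. Compute digits iteratively via a_i = x_i mod 19, x_{i+1} = (x_i − a_i)/19, with x_0 = x:
  x_0 = 28/3;  a_0 = 3;  x_1 = (x_0 − 3)/19 = 1/3
  x_1 = 1/3;  a_1 = 13;  x_2 = (x_1 − 13)/19 = -2/3
  x_2 = -2/3;  a_2 = 12;  x_3 = (x_2 − 12)/19 = -2/3
  x_3 = -2/3;  a_3 = 12;  x_4 = (x_3 − 12)/19 = -2/3
Digits: (3, 13, 12, 12).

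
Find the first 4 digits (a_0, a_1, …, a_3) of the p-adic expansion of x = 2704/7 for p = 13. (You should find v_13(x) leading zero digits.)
(a_0, …, a_3) = (0, 0, 6, 9)

v_13(2704/7) = 2, so a_0 = ... = a_1 = 0. Factor out: x = 13^2 · u with u = 16/7 a unit in ℤ_13. Expand u iteratively via a_{v+i} = u_i mod 13, u_{i+1} = (u_i − a_{v+i})/13:
  u_0 = 16/7;  a_2 = 6;  u_1 = (u_0 − 6)/13 = -2/7
  u_1 = -2/7;  a_3 = 9;  u_2 = (u_1 − 9)/13 = -5/7
Digits: (0, 0, 6, 9).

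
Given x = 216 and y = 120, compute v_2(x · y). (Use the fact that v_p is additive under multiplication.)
v_2(25920) = 6

v_p(x) = 3 (factor: 216 = 2^3 · 27); v_p(y) = 3 (factor: 120 = 2^3 · 15). Additivity: v_p(xy) = v_p(x) + v_p(y) = 3 + 3 = 6. (Direct check: xy = 25920 = 2^6 · (405).)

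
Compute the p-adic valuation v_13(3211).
v_13(3211) = 2

v_13(n) is the largest exponent k such that 13^k divides n. Factor out: 3211 = 13^2 · 19. (Sign doesn't affect v_p.) So v_13(3211) = 2.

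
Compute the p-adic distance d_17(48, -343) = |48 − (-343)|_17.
d_17(48, -343) = 1/17

Step 1 — x − y = 48 − (-343) = 391. Step 2 — v_17(391) = 1 (factor: 391 = (17^1 · 23); the sign does not affect v_p). Step 3 — |x − y|_17 = 17^{-1} = 1/17.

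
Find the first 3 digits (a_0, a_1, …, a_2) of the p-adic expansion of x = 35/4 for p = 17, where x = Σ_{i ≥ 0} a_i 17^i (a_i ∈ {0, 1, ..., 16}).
(a_0, …, a_2) = (13, 4, 4)

v_17(35/4) = 0 (numerator and denominator both coprime to 17), so x ∈ ℤ_17^×. Compute digits iteratively via a_i = x_i mod 17, x_{i+1} = (x_i − a_i)/17, with x_0 = x:
  x_0 = 35/4;  a_0 = 13;  x_1 = (x_0 − 13)/17 = -1/4
  x_1 = -1/4;  a_1 = 4;  x_2 = (x_1 − 4)/17 = -1/4
  x_2 = -1/4;  a_2 = 4;  x_3 = (x_2 − 4)/17 = -1/4
Digits: (13, 4, 4).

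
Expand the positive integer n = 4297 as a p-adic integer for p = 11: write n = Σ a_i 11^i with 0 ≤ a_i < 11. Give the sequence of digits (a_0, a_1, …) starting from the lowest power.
(a_0, a_1, …) = (7, 5, 2, 3)

Repeated division by 11 gives the digits low-to-high: 4297 = 7 + 5·11^1 + 2·11^2 + 3·11^3. Digit sequence: (7, 5, 2, 3).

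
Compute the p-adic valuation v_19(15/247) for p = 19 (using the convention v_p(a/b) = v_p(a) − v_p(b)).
v_19(15/247) = -1

Factor powers of 19 from the numerator and denominator of the reduced fraction: 15 = 19^0 · 15 and 247 = 19^1 · 13. Apply v_p(a/b) = v_p(a) − v_p(b): v_19(15/247) = 0 − 1 = -1.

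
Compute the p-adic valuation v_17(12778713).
v_17(12778713) = 5

v_17(n) is the largest exponent k such that 17^k divides n. Factor out: 12778713 = 17^5 · 9. (Sign doesn't affect v_p.) So v_17(12778713) = 5.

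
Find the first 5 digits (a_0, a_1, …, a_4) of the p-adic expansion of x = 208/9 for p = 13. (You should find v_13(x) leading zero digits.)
(a_0, …, a_4) = (0, 9, 11, 2, 7)

v_13(208/9) = 1, so a_0 = ... = a_0 = 0. Factor out: x = 13^1 · u with u = 16/9 a unit in ℤ_13. Expand u iteratively via a_{v+i} = u_i mod 13, u_{i+1} = (u_i − a_{v+i})/13:
  u_0 = 16/9;  a_1 = 9;  u_1 = (u_0 − 9)/13 = -5/9
  u_1 = -5/9;  a_2 = 11;  u_2 = (u_1 − 11)/13 = -8/9
  u_2 = -8/9;  a_3 = 2;  u_3 = (u_2 − 2)/13 = -2/9
  u_3 = -2/9;  a_4 = 7;  u_4 = (u_3 − 7)/13 = -5/9
Digits: (0, 9, 11, 2, 7).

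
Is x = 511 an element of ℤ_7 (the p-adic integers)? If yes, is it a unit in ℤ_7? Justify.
x ∈ ℤ_7 but not a unit; v_7(x) = 1 > 0

ℤ_7 = {x ∈ ℚ_7 : v_7(x) ≥ 0} and ℤ_7^× = {x ∈ ℤ_7 : v_7(x) = 0}. Here v_7(511) = v_7(num) − v_7(den) = 1; compare against these criteria.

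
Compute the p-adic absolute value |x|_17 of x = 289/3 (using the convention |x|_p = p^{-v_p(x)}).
|289/3|_17 = 1/289

Step 1 — compute v_17(x) by factoring powers of 17 out of the numerator and denominator: v_17(289/3) = 2. Step 2 — apply |x|_p = p^{-v_p(x)} = 17^{-2} = 1/289.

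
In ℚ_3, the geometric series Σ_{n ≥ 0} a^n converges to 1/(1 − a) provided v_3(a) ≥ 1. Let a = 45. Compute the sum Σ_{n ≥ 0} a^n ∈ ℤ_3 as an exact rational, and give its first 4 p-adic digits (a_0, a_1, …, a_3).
Σ a^n = 1/(1 − a) = -1/44;  first 4 digits = (1, 0, 2, 1)

v_3(a) = 2 ≥ 1, so the series converges in ℤ_3 to 1/(1 − a) = 1/(1 − 45) = -1/44. Expand this rational in ℤ_3: compute digits iteratively via d_i = x_i mod 3, x_{i+1} = (x_i − d_i)/3. The first 4 digits are (1, 0, 2, 1).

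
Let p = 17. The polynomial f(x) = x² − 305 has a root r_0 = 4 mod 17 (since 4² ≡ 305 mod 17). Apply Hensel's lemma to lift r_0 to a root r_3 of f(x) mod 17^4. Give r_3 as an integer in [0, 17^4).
r_3 = 73121 (mod 83521)

Hensel's recurrence: r_{i+1} = r_i − f(r_i)·(f′(r_i))^{-1} mod 17^{i+2}, with f′(x) = 2x. Iterate:
  r_0 = 4 (mod 17)
  r_1 = 4 (mod 289)
  r_2 = 4339 (mod 4913)
  r_3 = 73121 (mod 83521)
Final: r_3 = 73121, and one checks f(r_3) ≡ 0 mod 17^4.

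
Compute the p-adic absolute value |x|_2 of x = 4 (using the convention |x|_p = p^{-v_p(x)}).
|4|_2 = 1/4

Step 1 — compute v_2(x) by factoring powers of 2 out of the numerator and denominator: v_2(4) = 2. Step 2 — apply |x|_p = p^{-v_p(x)} = 2^{-2} = 1/4.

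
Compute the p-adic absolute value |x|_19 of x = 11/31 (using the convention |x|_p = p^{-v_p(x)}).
|11/31|_19 = 1

Step 1 — compute v_19(x) by factoring powers of 19 out of the numerator and denominator: v_19(11/31) = 0. Step 2 — apply |x|_p = p^{-v_p(x)} = 19^{0} = 1.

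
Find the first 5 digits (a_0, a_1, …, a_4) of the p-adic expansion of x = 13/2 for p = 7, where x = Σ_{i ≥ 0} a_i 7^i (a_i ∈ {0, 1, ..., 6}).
(a_0, …, a_4) = (3, 4, 3, 3, 3)

v_7(13/2) = 0 (numerator and denominator both coprime to 7), so x ∈ ℤ_7^×. Compute digits iteratively via a_i = x_i mod 7, x_{i+1} = (x_i − a_i)/7, with x_0 = x:
  x_0 = 13/2;  a_0 = 3;  x_1 = (x_0 − 3)/7 = 1/2
  x_1 = 1/2;  a_1 = 4;  x_2 = (x_1 − 4)/7 = -1/2
  x_2 = -1/2;  a_2 = 3;  x_3 = (x_2 − 3)/7 = -1/2
  x_3 = -1/2;  a_3 = 3;  x_4 = (x_3 − 3)/7 = -1/2
  x_4 = -1/2;  a_4 = 3;  x_5 = (x_4 − 3)/7 = -1/2
Digits: (3, 4, 3, 3, 3).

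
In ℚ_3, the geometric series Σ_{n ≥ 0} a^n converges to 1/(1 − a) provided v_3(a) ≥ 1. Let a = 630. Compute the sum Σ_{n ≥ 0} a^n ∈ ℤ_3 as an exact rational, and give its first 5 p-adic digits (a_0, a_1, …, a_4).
Σ a^n = 1/(1 − a) = -1/629;  first 5 digits = (1, 0, 1, 2, 2)

v_3(a) = 2 ≥ 1, so the series converges in ℤ_3 to 1/(1 − a) = 1/(1 − 630) = -1/629. Expand this rational in ℤ_3: compute digits iteratively via d_i = x_i mod 3, x_{i+1} = (x_i − d_i)/3. The first 5 digits are (1, 0, 1, 2, 2).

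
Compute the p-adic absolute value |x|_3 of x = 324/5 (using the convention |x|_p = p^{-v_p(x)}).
|324/5|_3 = 1/81

Step 1 — compute v_3(x) by factoring powers of 3 out of the numerator and denominator: v_3(324/5) = 4. Step 2 — apply |x|_p = p^{-v_p(x)} = 3^{-4} = 1/81.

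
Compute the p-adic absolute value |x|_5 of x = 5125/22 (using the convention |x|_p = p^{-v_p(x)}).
|5125/22|_5 = 1/125

Step 1 — compute v_5(x) by factoring powers of 5 out of the numerator and denominator: v_5(5125/22) = 3. Step 2 — apply |x|_p = p^{-v_p(x)} = 5^{-3} = 1/125.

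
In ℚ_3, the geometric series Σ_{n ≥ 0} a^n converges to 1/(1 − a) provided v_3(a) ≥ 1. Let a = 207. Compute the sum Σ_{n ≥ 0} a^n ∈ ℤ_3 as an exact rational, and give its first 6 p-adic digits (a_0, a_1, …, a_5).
Σ a^n = 1/(1 − a) = -1/206;  first 6 digits = (1, 0, 2, 1, 0, 0)

v_3(a) = 2 ≥ 1, so the series converges in ℤ_3 to 1/(1 − a) = 1/(1 − 207) = -1/206. Expand this rational in ℤ_3: compute digits iteratively via d_i = x_i mod 3, x_{i+1} = (x_i − d_i)/3. The first 6 digits are (1, 0, 2, 1, 0, 0).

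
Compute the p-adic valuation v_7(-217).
v_7(-217) = 1

v_7(n) is the largest exponent k such that 7^k divides n. Factor out: -217 = -7^1 · 31. (Sign doesn't affect v_p.) So v_7(-217) = 1.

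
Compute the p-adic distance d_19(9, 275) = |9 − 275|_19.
d_19(9, 275) = 1/19

Step 1 — x − y = 9 − 275 = -266. Step 2 — v_19(-266) = 1 (factor: -266 = −(19^1 · 14); the sign does not affect v_p). Step 3 — |x − y|_19 = 19^{-1} = 1/19.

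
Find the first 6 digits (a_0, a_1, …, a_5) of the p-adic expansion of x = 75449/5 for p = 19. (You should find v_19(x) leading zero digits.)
(a_0, …, a_5) = (0, 0, 0, 6, 15, 3)

v_19(75449/5) = 3, so a_0 = ... = a_2 = 0. Factor out: x = 19^3 · u with u = 11/5 a unit in ℤ_19. Expand u iteratively via a_{v+i} = u_i mod 19, u_{i+1} = (u_i − a_{v+i})/19:
  u_0 = 11/5;  a_3 = 6;  u_1 = (u_0 − 6)/19 = -1/5
  u_1 = -1/5;  a_4 = 15;  u_2 = (u_1 − 15)/19 = -4/5
  u_2 = -4/5;  a_5 = 3;  u_3 = (u_2 − 3)/19 = -1/5
Digits: (0, 0, 0, 6, 15, 3).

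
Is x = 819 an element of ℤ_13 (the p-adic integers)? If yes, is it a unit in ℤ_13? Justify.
x ∈ ℤ_13 but not a unit; v_13(x) = 1 > 0

ℤ_13 = {x ∈ ℚ_13 : v_13(x) ≥ 0} and ℤ_13^× = {x ∈ ℤ_13 : v_13(x) = 0}. Here v_13(819) = v_13(num) − v_13(den) = 1; compare against these criteria.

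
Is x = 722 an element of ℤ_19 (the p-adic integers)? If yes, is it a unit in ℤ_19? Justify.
x ∈ ℤ_19 but not a unit; v_19(x) = 2 > 0

ℤ_19 = {x ∈ ℚ_19 : v_19(x) ≥ 0} and ℤ_19^× = {x ∈ ℤ_19 : v_19(x) = 0}. Here v_19(722) = v_19(num) − v_19(den) = 2; compare against these criteria.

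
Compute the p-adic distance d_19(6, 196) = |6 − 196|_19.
d_19(6, 196) = 1/19

Step 1 — x − y = 6 − 196 = -190. Step 2 — v_19(-190) = 1 (factor: -190 = −(19^1 · 10); the sign does not affect v_p). Step 3 — |x − y|_19 = 19^{-1} = 1/19.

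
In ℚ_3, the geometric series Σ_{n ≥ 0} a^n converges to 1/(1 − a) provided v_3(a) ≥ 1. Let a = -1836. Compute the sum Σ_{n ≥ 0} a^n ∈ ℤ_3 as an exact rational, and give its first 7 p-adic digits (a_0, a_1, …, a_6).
Σ a^n = 1/(1 − a) = 1/1837;  first 7 digits = (1, 0, 0, 1, 1, 1, 1)

v_3(a) = 3 ≥ 1, so the series converges in ℤ_3 to 1/(1 − a) = 1/(1 − (-1836)) = 1/1837. Expand this rational in ℤ_3: compute digits iteratively via d_i = x_i mod 3, x_{i+1} = (x_i − d_i)/3. The first 7 digits are (1, 0, 0, 1, 1, 1, 1).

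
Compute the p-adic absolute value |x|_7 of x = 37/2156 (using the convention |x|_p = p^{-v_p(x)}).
|37/2156|_7 = 49

Step 1 — compute v_7(x) by factoring powers of 7 out of the numerator and denominator: v_7(37/2156) = -2. Step 2 — apply |x|_p = p^{-v_p(x)} = 7^{2} = 49.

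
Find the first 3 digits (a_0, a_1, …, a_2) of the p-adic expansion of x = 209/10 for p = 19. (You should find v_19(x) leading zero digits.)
(a_0, …, a_2) = (0, 3, 17)

v_19(209/10) = 1, so a_0 = ... = a_0 = 0. Factor out: x = 19^1 · u with u = 11/10 a unit in ℤ_19. Expand u iteratively via a_{v+i} = u_i mod 19, u_{i+1} = (u_i − a_{v+i})/19:
  u_0 = 11/10;  a_1 = 3;  u_1 = (u_0 − 3)/19 = -1/10
  u_1 = -1/10;  a_2 = 17;  u_2 = (u_1 − 17)/19 = -9/10
Digits: (0, 3, 17).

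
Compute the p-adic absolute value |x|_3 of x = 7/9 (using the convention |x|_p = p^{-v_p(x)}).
|7/9|_3 = 9

Step 1 — compute v_3(x) by factoring powers of 3 out of the numerator and denominator: v_3(7/9) = -2. Step 2 — apply |x|_p = p^{-v_p(x)} = 3^{2} = 9.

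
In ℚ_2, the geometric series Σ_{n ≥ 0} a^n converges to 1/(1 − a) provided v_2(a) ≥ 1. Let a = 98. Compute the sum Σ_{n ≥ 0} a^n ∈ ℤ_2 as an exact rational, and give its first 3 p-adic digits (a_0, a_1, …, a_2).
Σ a^n = 1/(1 − a) = -1/97;  first 3 digits = (1, 1, 1)

v_2(a) = 1 ≥ 1, so the series converges in ℤ_2 to 1/(1 − a) = 1/(1 − 98) = -1/97. Expand this rational in ℤ_2: compute digits iteratively via d_i = x_i mod 2, x_{i+1} = (x_i − d_i)/2. The first 3 digits are (1, 1, 1).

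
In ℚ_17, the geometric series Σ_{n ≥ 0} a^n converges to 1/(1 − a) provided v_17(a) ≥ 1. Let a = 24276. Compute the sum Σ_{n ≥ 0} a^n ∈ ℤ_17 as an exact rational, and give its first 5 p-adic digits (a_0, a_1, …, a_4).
Σ a^n = 1/(1 − a) = -1/24275;  first 5 digits = (1, 0, 16, 4, 1)

v_17(a) = 2 ≥ 1, so the series converges in ℤ_17 to 1/(1 − a) = 1/(1 − 24276) = -1/24275. Expand this rational in ℤ_17: compute digits iteratively via d_i = x_i mod 17, x_{i+1} = (x_i − d_i)/17. The first 5 digits are (1, 0, 16, 4, 1).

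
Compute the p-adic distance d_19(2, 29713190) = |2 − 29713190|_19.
d_19(2, 29713190) = 1/2476099

Step 1 — x − y = 2 − 29713190 = -29713188. Step 2 — v_19(-29713188) = 5 (factor: -29713188 = −(19^5 · 12); the sign does not affect v_p). Step 3 — |x − y|_19 = 19^{-5} = 1/2476099.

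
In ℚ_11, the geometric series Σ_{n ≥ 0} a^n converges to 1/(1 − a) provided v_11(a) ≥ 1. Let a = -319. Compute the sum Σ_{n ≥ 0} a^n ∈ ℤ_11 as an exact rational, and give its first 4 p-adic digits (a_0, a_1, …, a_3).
Σ a^n = 1/(1 − a) = 1/320;  first 4 digits = (1, 4, 2, 8)

v_11(a) = 1 ≥ 1, so the series converges in ℤ_11 to 1/(1 − a) = 1/(1 − (-319)) = 1/320. Expand this rational in ℤ_11: compute digits iteratively via d_i = x_i mod 11, x_{i+1} = (x_i − d_i)/11. The first 4 digits are (1, 4, 2, 8).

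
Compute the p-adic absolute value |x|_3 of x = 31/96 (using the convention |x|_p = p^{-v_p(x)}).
|31/96|_3 = 3

Step 1 — compute v_3(x) by factoring powers of 3 out of the numerator and denominator: v_3(31/96) = -1. Step 2 — apply |x|_p = p^{-v_p(x)} = 3^{1} = 3.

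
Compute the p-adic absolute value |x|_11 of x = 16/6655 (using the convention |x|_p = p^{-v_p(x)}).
|16/6655|_11 = 1331

Step 1 — compute v_11(x) by factoring powers of 11 out of the numerator and denominator: v_11(16/6655) = -3. Step 2 — apply |x|_p = p^{-v_p(x)} = 11^{3} = 1331.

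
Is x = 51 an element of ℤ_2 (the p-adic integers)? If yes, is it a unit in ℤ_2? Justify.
x ∈ ℤ_2^× (unit); v_2(x) = 0

ℤ_2 = {x ∈ ℚ_2 : v_2(x) ≥ 0} and ℤ_2^× = {x ∈ ℤ_2 : v_2(x) = 0}. Here v_2(51) = v_2(num) − v_2(den) = 0; compare against these criteria.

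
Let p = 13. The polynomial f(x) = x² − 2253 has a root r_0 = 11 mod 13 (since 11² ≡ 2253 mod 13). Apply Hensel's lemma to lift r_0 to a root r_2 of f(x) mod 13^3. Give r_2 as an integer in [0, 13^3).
r_2 = 1675 (mod 2197)

Hensel's recurrence: r_{i+1} = r_i − f(r_i)·(f′(r_i))^{-1} mod 13^{i+2}, with f′(x) = 2x. Iterate:
  r_0 = 11 (mod 13)
  r_1 = 154 (mod 169)
  r_2 = 1675 (mod 2197)
Final: r_2 = 1675, and one checks f(r_2) ≡ 0 mod 13^3.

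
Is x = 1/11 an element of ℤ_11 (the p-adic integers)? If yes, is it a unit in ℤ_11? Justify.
x ∉ ℤ_11 (v_11(x) = -1 < 0)

ℤ_11 = {x ∈ ℚ_11 : v_11(x) ≥ 0} and ℤ_11^× = {x ∈ ℤ_11 : v_11(x) = 0}. Here v_11(1/11) = v_11(num) − v_11(den) = -1; compare against these criteria.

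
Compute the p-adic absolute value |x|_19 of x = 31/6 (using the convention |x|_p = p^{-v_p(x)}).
|31/6|_19 = 1

Step 1 — compute v_19(x) by factoring powers of 19 out of the numerator and denominator: v_19(31/6) = 0. Step 2 — apply |x|_p = p^{-v_p(x)} = 19^{0} = 1.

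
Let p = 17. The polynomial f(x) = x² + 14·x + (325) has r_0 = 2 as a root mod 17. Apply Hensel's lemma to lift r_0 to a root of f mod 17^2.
r_1 = 223 (mod 289)

Hensel: r_{i+1} = r_i − f(r_i)·(f′(r_i))^{-1} mod 17^{i+2}, f′(x) = 2x + 14. Iterate:
  r_0 = 2 (mod 17)
  r_1 = 223 (mod 289)
Final: r = 223 satisfies f(r) ≡ 0 mod 17^2.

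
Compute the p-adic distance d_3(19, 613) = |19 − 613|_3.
d_3(19, 613) = 1/27

Step 1 — x − y = 19 − 613 = -594. Step 2 — v_3(-594) = 3 (factor: -594 = −(3^3 · 22); the sign does not affect v_p). Step 3 — |x − y|_3 = 3^{-3} = 1/27.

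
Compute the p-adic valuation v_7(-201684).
v_7(-201684) = 5

v_7(n) is the largest exponent k such that 7^k divides n. Factor out: -201684 = -7^5 · 12. (Sign doesn't affect v_p.) So v_7(-201684) = 5.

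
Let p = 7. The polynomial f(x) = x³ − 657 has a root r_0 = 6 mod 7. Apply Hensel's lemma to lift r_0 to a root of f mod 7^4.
r_3 = 2211 (mod 2401)

Hensel: r_{i+1} = r_i − f(r_i)/f′(r_i) mod 7^{i+2}, where f′(x) = 3x². Iterate:
  r_0 = 6 (mod 7)
  r_1 = 6 (mod 49)
  r_2 = 153 (mod 343)
  r_3 = 2211 (mod 2401)
Final: r = 2211 with f(r) ≡ 0 mod 7^4.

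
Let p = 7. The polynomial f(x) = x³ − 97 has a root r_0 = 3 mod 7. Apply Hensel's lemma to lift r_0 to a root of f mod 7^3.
r_2 = 227 (mod 343)

Hensel: r_{i+1} = r_i − f(r_i)/f′(r_i) mod 7^{i+2}, where f′(x) = 3x². Iterate:
  r_0 = 3 (mod 7)
  r_1 = 31 (mod 49)
  r_2 = 227 (mod 343)
Final: r = 227 with f(r) ≡ 0 mod 7^3.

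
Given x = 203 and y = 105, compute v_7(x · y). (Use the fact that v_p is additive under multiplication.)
v_7(21315) = 2

v_p(x) = 1 (factor: 203 = 7^1 · 29); v_p(y) = 1 (factor: 105 = 7^1 · 15). Additivity: v_p(xy) = v_p(x) + v_p(y) = 1 + 1 = 2. (Direct check: xy = 21315 = 7^2 · (435).)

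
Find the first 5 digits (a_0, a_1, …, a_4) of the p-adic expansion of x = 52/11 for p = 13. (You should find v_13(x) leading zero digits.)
(a_0, …, a_4) = (0, 11, 11, 5, 9)

v_13(52/11) = 1, so a_0 = ... = a_0 = 0. Factor out: x = 13^1 · u with u = 4/11 a unit in ℤ_13. Expand u iteratively via a_{v+i} = u_i mod 13, u_{i+1} = (u_i − a_{v+i})/13:
  u_0 = 4/11;  a_1 = 11;  u_1 = (u_0 − 11)/13 = -9/11
  u_1 = -9/11;  a_2 = 11;  u_2 = (u_1 − 11)/13 = -10/11
  u_2 = -10/11;  a_3 = 5;  u_3 = (u_2 − 5)/13 = -5/11
  u_3 = -5/11;  a_4 = 9;  u_4 = (u_3 − 9)/13 = -8/11
Digits: (0, 11, 11, 5, 9).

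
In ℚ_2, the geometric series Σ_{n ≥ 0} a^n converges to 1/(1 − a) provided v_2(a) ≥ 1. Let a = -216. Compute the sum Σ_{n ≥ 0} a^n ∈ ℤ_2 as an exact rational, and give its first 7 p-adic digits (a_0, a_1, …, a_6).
Σ a^n = 1/(1 − a) = 1/217;  first 7 digits = (1, 0, 0, 1, 0, 1, 1)

v_2(a) = 3 ≥ 1, so the series converges in ℤ_2 to 1/(1 − a) = 1/(1 − (-216)) = 1/217. Expand this rational in ℤ_2: compute digits iteratively via d_i = x_i mod 2, x_{i+1} = (x_i − d_i)/2. The first 7 digits are (1, 0, 0, 1, 0, 1, 1).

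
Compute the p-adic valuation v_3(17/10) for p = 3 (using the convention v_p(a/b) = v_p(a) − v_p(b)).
v_3(17/10) = 0

Factor powers of 3 from the numerator and denominator of the reduced fraction: 17 = 3^0 · 17 and 10 = 3^0 · 10. Apply v_p(a/b) = v_p(a) − v_p(b): v_3(17/10) = 0 − 0 = 0.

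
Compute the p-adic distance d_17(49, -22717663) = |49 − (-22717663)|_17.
d_17(49, -22717663) = 1/1419857

Step 1 — x − y = 49 − (-22717663) = 22717712. Step 2 — v_17(22717712) = 5 (factor: 22717712 = (17^5 · 16); the sign does not affect v_p). Step 3 — |x − y|_17 = 17^{-5} = 1/1419857.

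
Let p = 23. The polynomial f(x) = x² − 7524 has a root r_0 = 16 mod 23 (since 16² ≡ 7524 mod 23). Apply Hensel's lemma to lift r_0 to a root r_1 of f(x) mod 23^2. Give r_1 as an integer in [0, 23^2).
r_1 = 177 (mod 529)

Hensel's recurrence: r_{i+1} = r_i − f(r_i)·(f′(r_i))^{-1} mod 23^{i+2}, with f′(x) = 2x. Iterate:
  r_0 = 16 (mod 23)
  r_1 = 177 (mod 529)
Final: r_1 = 177, and one checks f(r_1) ≡ 0 mod 23^2.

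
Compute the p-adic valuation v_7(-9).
v_7(-9) = 0

v_7(n) is the largest exponent k such that 7^k divides n. Factor out: -9 = -7^0 · 9. (Sign doesn't affect v_p.) So v_7(-9) = 0.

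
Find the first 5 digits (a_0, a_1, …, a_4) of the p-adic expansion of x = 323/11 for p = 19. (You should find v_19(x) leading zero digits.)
(a_0, …, a_4) = (0, 5, 5, 17, 6)

v_19(323/11) = 1, so a_0 = ... = a_0 = 0. Factor out: x = 19^1 · u with u = 17/11 a unit in ℤ_19. Expand u iteratively via a_{v+i} = u_i mod 19, u_{i+1} = (u_i − a_{v+i})/19:
  u_0 = 17/11;  a_1 = 5;  u_1 = (u_0 − 5)/19 = -2/11
  u_1 = -2/11;  a_2 = 5;  u_2 = (u_1 − 5)/19 = -3/11
  u_2 = -3/11;  a_3 = 17;  u_3 = (u_2 − 17)/19 = -10/11
  u_3 = -10/11;  a_4 = 6;  u_4 = (u_3 − 6)/19 = -4/11
Digits: (0, 5, 5, 17, 6).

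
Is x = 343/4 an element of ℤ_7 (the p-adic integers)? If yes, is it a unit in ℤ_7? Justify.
x ∈ ℤ_7 but not a unit; v_7(x) = 3 > 0

ℤ_7 = {x ∈ ℚ_7 : v_7(x) ≥ 0} and ℤ_7^× = {x ∈ ℤ_7 : v_7(x) = 0}. Here v_7(343/4) = v_7(num) − v_7(den) = 3; compare against these criteria.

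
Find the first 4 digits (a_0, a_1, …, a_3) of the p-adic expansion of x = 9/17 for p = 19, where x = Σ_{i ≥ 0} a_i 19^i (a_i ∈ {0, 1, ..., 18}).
(a_0, …, a_3) = (5, 2, 1, 10)

v_19(9/17) = 0 (numerator and denominator both coprime to 19), so x ∈ ℤ_19^×. Compute digits iteratively via a_i = x_i mod 19, x_{i+1} = (x_i − a_i)/19, with x_0 = x:
  x_0 = 9/17;  a_0 = 5;  x_1 = (x_0 − 5)/19 = -4/17
  x_1 = -4/17;  a_1 = 2;  x_2 = (x_1 − 2)/19 = -2/17
  x_2 = -2/17;  a_2 = 1;  x_3 = (x_2 − 1)/19 = -1/17
  x_3 = -1/17;  a_3 = 10;  x_4 = (x_3 − 10)/19 = -9/17
Digits: (5, 2, 1, 10).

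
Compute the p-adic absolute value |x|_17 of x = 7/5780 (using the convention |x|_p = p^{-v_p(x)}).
|7/5780|_17 = 289

Step 1 — compute v_17(x) by factoring powers of 17 out of the numerator and denominator: v_17(7/5780) = -2. Step 2 — apply |x|_p = p^{-v_p(x)} = 17^{2} = 289.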